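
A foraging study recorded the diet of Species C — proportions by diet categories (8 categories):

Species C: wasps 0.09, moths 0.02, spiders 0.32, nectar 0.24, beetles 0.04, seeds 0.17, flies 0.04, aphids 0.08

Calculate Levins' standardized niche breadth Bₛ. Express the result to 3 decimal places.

Σpᵢ² = 0.09² + 0.02² + 0.32² + 0.24² + 0.04² + 0.17² + 0.04² + 0.08² = 0.0081 + 0.0004 + 0.1024 + 0.0576 + 0.0016 + 0.0289 + 0.0016 + 0.0064 = 0.2070
B = 1 / 0.2070 = 4.83092
Bₛ = (B − 1)/(n − 1) = (4.83092 − 1)/(8 − 1) = 3.83092/7 = 0.54727

0.547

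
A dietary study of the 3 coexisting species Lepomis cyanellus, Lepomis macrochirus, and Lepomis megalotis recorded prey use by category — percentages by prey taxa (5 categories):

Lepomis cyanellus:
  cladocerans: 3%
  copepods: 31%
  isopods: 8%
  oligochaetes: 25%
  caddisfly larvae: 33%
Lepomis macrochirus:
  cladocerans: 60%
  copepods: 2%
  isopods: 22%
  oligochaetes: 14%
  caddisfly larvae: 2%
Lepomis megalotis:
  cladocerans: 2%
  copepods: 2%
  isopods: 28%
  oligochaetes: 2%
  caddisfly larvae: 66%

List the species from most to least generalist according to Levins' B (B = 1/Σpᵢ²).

Convert percentages to proportions (divide by 100).
Σp_cyanᵢ² = 0.03² + 0.31² + 0.08² + 0.25² + 0.33² = 0.0009 + 0.0961 + 0.0064 + 0.0625 + 0.1089 = 0.2748
B_cyan = 1 / 0.2748 = 3.6390
Σp_macrᵢ² = 0.60² + 0.02² + 0.22² + 0.14² + 0.02² = 0.3600 + 0.0004 + 0.0484 + 0.0196 + 0.0004 = 0.4288
B_macr = 1 / 0.4288 = 2.3321
Σp_megaᵢ² = 0.02² + 0.02² + 0.28² + 0.02² + 0.66² = 0.0004 + 0.0004 + 0.0784 + 0.0004 + 0.4356 = 0.5152
B_mega = 1 / 0.5152 = 1.9410
Ranking by B (broadest → narrowest): Lepomis cyanellus (3.64) > Lepomis macrochirus (2.33) > Lepomis megalotis (1.94)

Lepomis cyanellus > Lepomis macrochirus > Lepomis megalotis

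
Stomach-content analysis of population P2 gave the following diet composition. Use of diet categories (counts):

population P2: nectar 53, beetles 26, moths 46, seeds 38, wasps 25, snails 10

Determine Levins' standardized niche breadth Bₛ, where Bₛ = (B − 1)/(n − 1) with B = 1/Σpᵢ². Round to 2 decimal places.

0.81

Proportions for population P2 (n=198): 53/198=0.2677, 26/198=0.1313, 46/198=0.2323, 38/198=0.1919, 25/198=0.1263, 10/198=0.0505
Σpᵢ² = 0.2677² + 0.1313² + 0.2323² + 0.1919² + 0.1263² + 0.0505² = 0.071663 + 0.017240 + 0.053963 + 0.036826 + 0.015952 + 0.002550 = 0.198194
B = 1 / 0.198194 = 5.0456
Bₛ = (B − 1)/(n − 1) = (5.0456 − 1)/(6 − 1) = 4.0456/5 = 0.8091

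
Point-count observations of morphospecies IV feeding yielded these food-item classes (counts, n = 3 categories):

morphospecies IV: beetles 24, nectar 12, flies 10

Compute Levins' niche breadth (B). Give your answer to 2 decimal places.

Proportions for morphospecies IV (n=46): 24/46=0.5217, 12/46=0.2609, 10/46=0.2174
Σpᵢ² = 0.5217² + 0.2609² + 0.2174² = 0.272171 + 0.068069 + 0.047263 = 0.387503
B = 1 / 0.387503 = 2.5806

2.58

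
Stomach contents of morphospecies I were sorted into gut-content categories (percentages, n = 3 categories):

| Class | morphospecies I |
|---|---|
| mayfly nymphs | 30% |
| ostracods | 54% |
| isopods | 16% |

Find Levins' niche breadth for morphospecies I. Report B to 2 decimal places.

Convert percentages to proportions (divide by 100).
Σpᵢ² = 0.30² + 0.54² + 0.16² = 0.0900 + 0.2916 + 0.0256 = 0.4072
B = 1 / 0.4072 = 2.4558

2.46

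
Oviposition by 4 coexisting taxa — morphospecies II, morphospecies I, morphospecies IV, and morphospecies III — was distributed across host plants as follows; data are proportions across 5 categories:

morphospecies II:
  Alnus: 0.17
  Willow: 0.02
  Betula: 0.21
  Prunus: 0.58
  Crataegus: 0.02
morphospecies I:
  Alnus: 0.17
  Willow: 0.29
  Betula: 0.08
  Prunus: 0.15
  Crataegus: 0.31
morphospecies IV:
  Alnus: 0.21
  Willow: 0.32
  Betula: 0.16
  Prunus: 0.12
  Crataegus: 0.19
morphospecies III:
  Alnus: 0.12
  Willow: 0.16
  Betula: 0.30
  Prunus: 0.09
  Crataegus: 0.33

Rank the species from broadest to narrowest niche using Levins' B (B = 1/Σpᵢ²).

morphospecies IV > morphospecies I > morphospecies III > morphospecies II

Σp_IIᵢ² = 0.17² + 0.02² + 0.21² + 0.58² + 0.02² = 0.0289 + 0.0004 + 0.0441 + 0.3364 + 0.0004 = 0.4102
B_II = 1 / 0.4102 = 2.4378
Σp_Iᵢ² = 0.17² + 0.29² + 0.08² + 0.15² + 0.31² = 0.0289 + 0.0841 + 0.0064 + 0.0225 + 0.0961 = 0.2380
B_I = 1 / 0.2380 = 4.2017
Σp_IVᵢ² = 0.21² + 0.32² + 0.16² + 0.12² + 0.19² = 0.0441 + 0.1024 + 0.0256 + 0.0144 + 0.0361 = 0.2226
B_IV = 1 / 0.2226 = 4.4924
Σp_IIIᵢ² = 0.12² + 0.16² + 0.30² + 0.09² + 0.33² = 0.0144 + 0.0256 + 0.0900 + 0.0081 + 0.1089 = 0.2470
B_III = 1 / 0.2470 = 4.0486
Ranking by B (broadest → narrowest): morphospecies IV (4.49) > morphospecies I (4.20) > morphospecies III (4.05) > morphospecies II (2.44)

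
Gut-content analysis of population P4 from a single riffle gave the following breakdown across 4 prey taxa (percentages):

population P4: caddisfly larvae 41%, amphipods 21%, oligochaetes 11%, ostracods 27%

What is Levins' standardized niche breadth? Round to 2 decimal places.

0.79

Convert percentages to proportions (divide by 100).
Σpᵢ² = 0.41² + 0.21² + 0.11² + 0.27² = 0.1681 + 0.0441 + 0.0121 + 0.0729 = 0.2972
B = 1 / 0.2972 = 3.3647
Bₛ = (B − 1)/(n − 1) = (3.3647 − 1)/(4 − 1) = 2.3647/3 = 0.7882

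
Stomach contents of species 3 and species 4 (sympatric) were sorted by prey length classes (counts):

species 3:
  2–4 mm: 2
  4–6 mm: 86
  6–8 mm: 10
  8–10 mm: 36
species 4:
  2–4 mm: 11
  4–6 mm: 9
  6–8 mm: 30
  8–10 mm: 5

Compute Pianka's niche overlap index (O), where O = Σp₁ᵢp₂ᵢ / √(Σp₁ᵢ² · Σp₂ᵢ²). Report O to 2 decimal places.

Proportions for species 3 (n=134): 2/134=0.0149, 86/134=0.6418, 10/134=0.0746, 36/134=0.2687
Proportions for species 4 (n=55): 11/55=0.2000, 9/55=0.1636, 30/55=0.5455, 5/55=0.0909
Σ p₁ᵢp₂ᵢ = 0.002980 + 0.104998 + 0.040694 + 0.024425 = 0.173097
Σp_1ᵢ² = 0.0149² + 0.6418² + 0.0746² + 0.2687² = 0.000222 + 0.411907 + 0.005565 + 0.072200 = 0.489894
Σp_2ᵢ² = 0.2000² + 0.1636² + 0.5455² + 0.0909² = 0.040000 + 0.026765 + 0.297570 + 0.008263 = 0.372598
O = 0.173097 / √(0.489894 × 0.372598) = 0.173097 / 0.4272394 = 0.4052

0.41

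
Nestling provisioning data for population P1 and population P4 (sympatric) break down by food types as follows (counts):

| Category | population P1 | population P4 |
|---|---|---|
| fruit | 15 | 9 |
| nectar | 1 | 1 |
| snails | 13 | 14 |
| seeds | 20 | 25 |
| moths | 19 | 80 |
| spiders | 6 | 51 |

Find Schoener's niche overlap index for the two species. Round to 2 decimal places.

Proportions for population P1 (n=74): 15/74=0.2027, 1/74=0.0135, 13/74=0.1757, 20/74=0.2703, 19/74=0.2568, 6/74=0.0811
Proportions for population P4 (n=180): 9/180=0.0500, 1/180=0.0056, 14/180=0.0778, 25/180=0.1389, 80/180=0.4444, 51/180=0.2833
Σ|p₁ᵢ − p₂ᵢ| = 0.1527 + 0.0079 + 0.0979 + 0.1314 + 0.1876 + 0.2022 = 0.7797
D = 1 − ½ × 0.7797 = 1 − 0.38985 = 0.61015

0.61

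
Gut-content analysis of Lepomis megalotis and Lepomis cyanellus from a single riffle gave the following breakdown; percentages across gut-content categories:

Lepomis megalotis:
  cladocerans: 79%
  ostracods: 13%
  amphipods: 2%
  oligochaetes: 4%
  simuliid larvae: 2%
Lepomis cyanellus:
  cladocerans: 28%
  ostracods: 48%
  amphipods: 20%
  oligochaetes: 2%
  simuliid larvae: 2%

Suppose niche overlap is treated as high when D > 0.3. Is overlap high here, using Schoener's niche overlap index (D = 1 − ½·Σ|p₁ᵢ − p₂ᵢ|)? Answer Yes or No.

Convert percentages to proportions (divide by 100).
Σ|p₁ᵢ − p₂ᵢ| = 0.51 + 0.35 + 0.18 + 0.02 + 0.00 = 1.06
D = 1 − ½ × 1.06 = 1 − 0.530 = 0.4700
D = 0.4700 > 0.3 → Yes.

Yes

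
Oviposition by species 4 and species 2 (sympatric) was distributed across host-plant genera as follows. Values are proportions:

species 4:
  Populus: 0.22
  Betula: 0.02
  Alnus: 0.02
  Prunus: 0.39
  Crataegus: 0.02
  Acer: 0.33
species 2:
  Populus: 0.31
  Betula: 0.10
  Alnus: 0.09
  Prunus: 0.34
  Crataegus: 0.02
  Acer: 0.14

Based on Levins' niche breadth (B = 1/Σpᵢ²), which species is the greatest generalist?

Σp_4ᵢ² = 0.22² + 0.02² + 0.02² + 0.39² + 0.02² + 0.33² = 0.0484 + 0.0004 + 0.0004 + 0.1521 + 0.0004 + 0.1089 = 0.3106
B_4 = 1 / 0.3106 = 3.2196
Σp_2ᵢ² = 0.31² + 0.10² + 0.09² + 0.34² + 0.02² + 0.14² = 0.0961 + 0.0100 + 0.0081 + 0.1156 + 0.0004 + 0.0196 = 0.2498
B_2 = 1 / 0.2498 = 4.0032
Highest B → broadest niche (most generalist): species 2 (B = 4.00).

species 2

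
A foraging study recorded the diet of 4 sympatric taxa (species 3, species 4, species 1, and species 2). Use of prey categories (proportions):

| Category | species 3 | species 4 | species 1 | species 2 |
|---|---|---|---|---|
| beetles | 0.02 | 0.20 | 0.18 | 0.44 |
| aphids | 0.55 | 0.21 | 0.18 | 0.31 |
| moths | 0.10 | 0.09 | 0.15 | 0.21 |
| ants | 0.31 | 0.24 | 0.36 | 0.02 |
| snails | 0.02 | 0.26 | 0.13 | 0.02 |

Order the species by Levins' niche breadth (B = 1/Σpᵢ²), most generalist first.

Σp_3ᵢ² = 0.02² + 0.55² + 0.10² + 0.31² + 0.02² = 0.0004 + 0.3025 + 0.0100 + 0.0961 + 0.0004 = 0.4094
B_3 = 1 / 0.4094 = 2.4426
Σp_4ᵢ² = 0.20² + 0.21² + 0.09² + 0.24² + 0.26² = 0.0400 + 0.0441 + 0.0081 + 0.0576 + 0.0676 = 0.2174
B_4 = 1 / 0.2174 = 4.5998
Σp_1ᵢ² = 0.18² + 0.18² + 0.15² + 0.36² + 0.13² = 0.0324 + 0.0324 + 0.0225 + 0.1296 + 0.0169 = 0.2338
B_1 = 1 / 0.2338 = 4.2772
Σp_2ᵢ² = 0.44² + 0.31² + 0.21² + 0.02² + 0.02² = 0.1936 + 0.0961 + 0.0441 + 0.0004 + 0.0004 = 0.3346
B_2 = 1 / 0.3346 = 2.9886
Ranking by B (broadest → narrowest): species 4 (4.60) > species 1 (4.28) > species 2 (2.99) > species 3 (2.44)

species 4 > species 1 > species 2 > species 3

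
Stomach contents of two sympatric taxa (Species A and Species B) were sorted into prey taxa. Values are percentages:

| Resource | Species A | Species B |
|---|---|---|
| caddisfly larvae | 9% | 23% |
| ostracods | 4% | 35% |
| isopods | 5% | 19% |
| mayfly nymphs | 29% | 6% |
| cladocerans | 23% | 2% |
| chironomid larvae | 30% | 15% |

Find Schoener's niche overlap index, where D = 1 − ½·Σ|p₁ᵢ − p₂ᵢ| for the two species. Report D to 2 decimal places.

Convert percentages to proportions (divide by 100).
Σ|p₁ᵢ − p₂ᵢ| = 0.14 + 0.31 + 0.14 + 0.23 + 0.21 + 0.15 = 1.18
D = 1 − ½ × 1.18 = 1 − 0.590 = 0.4100

0.41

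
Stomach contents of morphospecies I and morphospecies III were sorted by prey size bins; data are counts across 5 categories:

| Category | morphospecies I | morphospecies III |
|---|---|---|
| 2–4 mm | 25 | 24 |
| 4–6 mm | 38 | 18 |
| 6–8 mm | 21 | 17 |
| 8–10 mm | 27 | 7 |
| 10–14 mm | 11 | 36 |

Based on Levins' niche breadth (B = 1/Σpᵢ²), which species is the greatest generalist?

Proportions for morphospecies I (n=122): 25/122=0.2049, 38/122=0.3115, 21/122=0.1721, 27/122=0.2213, 11/122=0.0902
Proportions for morphospecies III (n=102): 24/102=0.2353, 18/102=0.1765, 17/102=0.1667, 7/102=0.0686, 36/102=0.3529
Σp_Iᵢ² = 0.2049² + 0.3115² + 0.1721² + 0.2213² + 0.0902² = 0.041984 + 0.097032 + 0.029618 + 0.048974 + 0.008136 = 0.225744
B_I = 1 / 0.225744 = 4.4298
Σp_IIIᵢ² = 0.2353² + 0.1765² + 0.1667² + 0.0686² + 0.3529² = 0.055366 + 0.031152 + 0.027789 + 0.004706 + 0.124538 = 0.243551
B_III = 1 / 0.243551 = 4.1059
Highest B → broadest niche (most generalist): morphospecies I (B = 4.43).

morphospecies I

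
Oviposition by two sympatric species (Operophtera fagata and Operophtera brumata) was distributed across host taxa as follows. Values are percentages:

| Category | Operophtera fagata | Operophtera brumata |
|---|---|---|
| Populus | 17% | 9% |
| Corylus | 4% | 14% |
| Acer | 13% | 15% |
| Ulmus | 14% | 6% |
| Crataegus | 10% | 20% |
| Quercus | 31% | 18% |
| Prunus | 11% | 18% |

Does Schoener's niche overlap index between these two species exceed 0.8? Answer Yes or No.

No

Convert percentages to proportions (divide by 100).
Σ|p₁ᵢ − p₂ᵢ| = 0.08 + 0.10 + 0.02 + 0.08 + 0.10 + 0.13 + 0.07 = 0.58
D = 1 − ½ × 0.58 = 1 − 0.290 = 0.7100
D = 0.7100 < 0.8 → No.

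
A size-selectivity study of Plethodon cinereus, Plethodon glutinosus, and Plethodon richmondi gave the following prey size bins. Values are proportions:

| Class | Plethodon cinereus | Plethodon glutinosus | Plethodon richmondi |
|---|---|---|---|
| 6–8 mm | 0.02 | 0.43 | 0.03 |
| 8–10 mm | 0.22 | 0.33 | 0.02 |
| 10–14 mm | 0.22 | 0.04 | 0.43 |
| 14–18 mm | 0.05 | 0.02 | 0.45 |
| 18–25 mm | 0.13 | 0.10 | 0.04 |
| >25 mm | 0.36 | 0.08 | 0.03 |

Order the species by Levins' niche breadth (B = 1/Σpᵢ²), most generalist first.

Plethodon cinereus > Plethodon glutinosus > Plethodon richmondi

Σp_cineᵢ² = 0.02² + 0.22² + 0.22² + 0.05² + 0.13² + 0.36² = 0.0004 + 0.0484 + 0.0484 + 0.0025 + 0.0169 + 0.1296 = 0.2462
B_cine = 1 / 0.2462 = 4.0617
Σp_glutᵢ² = 0.43² + 0.33² + 0.04² + 0.02² + 0.10² + 0.08² = 0.1849 + 0.1089 + 0.0016 + 0.0004 + 0.0100 + 0.0064 = 0.3122
B_glut = 1 / 0.3122 = 3.2031
Σp_richᵢ² = 0.03² + 0.02² + 0.43² + 0.45² + 0.04² + 0.03² = 0.0009 + 0.0004 + 0.1849 + 0.2025 + 0.0016 + 0.0009 = 0.3912
B_rich = 1 / 0.3912 = 2.5562
Ranking by B (broadest → narrowest): Plethodon cinereus (4.06) > Plethodon glutinosus (3.20) > Plethodon richmondi (2.56)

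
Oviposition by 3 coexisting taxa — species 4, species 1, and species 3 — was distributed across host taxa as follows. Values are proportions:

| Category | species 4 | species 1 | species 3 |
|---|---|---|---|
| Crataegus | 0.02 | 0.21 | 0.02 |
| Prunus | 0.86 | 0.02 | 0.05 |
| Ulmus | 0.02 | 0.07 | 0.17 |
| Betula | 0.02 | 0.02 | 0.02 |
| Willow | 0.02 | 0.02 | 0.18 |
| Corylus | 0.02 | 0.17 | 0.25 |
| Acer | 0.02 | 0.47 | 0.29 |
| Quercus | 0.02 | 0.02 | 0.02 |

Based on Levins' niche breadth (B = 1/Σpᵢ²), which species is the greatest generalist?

species 3

Σp_4ᵢ² = 0.02² + 0.86² + 0.02² + 0.02² + 0.02² + 0.02² + 0.02² + 0.02² = 0.0004 + 0.7396 + 0.0004 + 0.0004 + 0.0004 + 0.0004 + 0.0004 + 0.0004 = 0.7424
B_4 = 1 / 0.7424 = 1.3470
Σp_1ᵢ² = 0.21² + 0.02² + 0.07² + 0.02² + 0.02² + 0.17² + 0.47² + 0.02² = 0.0441 + 0.0004 + 0.0049 + 0.0004 + 0.0004 + 0.0289 + 0.2209 + 0.0004 = 0.3004
B_1 = 1 / 0.3004 = 3.3289
Σp_3ᵢ² = 0.02² + 0.05² + 0.17² + 0.02² + 0.18² + 0.25² + 0.29² + 0.02² = 0.0004 + 0.0025 + 0.0289 + 0.0004 + 0.0324 + 0.0625 + 0.0841 + 0.0004 = 0.2116
B_3 = 1 / 0.2116 = 4.7259
Highest B → broadest niche (most generalist): species 3 (B = 4.73).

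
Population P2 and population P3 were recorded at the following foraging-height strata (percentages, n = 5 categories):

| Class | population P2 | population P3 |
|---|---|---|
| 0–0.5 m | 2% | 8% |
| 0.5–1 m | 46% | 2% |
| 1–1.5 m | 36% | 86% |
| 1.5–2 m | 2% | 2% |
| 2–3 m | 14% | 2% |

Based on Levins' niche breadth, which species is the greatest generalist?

Convert percentages to proportions (divide by 100).
Σp_P2ᵢ² = 0.02² + 0.46² + 0.36² + 0.02² + 0.14² = 0.0004 + 0.2116 + 0.1296 + 0.0004 + 0.0196 = 0.3616
B_P2 = 1 / 0.3616 = 2.7655
Σp_P3ᵢ² = 0.08² + 0.02² + 0.86² + 0.02² + 0.02² = 0.0064 + 0.0004 + 0.7396 + 0.0004 + 0.0004 = 0.7472
B_P3 = 1 / 0.7472 = 1.3383
Highest B → broadest niche (most generalist): population P2 (B = 2.77).

population P2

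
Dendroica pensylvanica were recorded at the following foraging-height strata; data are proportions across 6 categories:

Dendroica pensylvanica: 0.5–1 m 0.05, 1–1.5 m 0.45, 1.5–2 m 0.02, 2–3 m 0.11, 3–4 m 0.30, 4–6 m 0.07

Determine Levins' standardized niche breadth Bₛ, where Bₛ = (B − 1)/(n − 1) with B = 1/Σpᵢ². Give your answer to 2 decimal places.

0.44

Σpᵢ² = 0.05² + 0.45² + 0.02² + 0.11² + 0.30² + 0.07² = 0.0025 + 0.2025 + 0.0004 + 0.0121 + 0.0900 + 0.0049 = 0.3124
B = 1 / 0.3124 = 3.2010
Bₛ = (B − 1)/(n − 1) = (3.2010 − 1)/(6 − 1) = 2.2010/5 = 0.4402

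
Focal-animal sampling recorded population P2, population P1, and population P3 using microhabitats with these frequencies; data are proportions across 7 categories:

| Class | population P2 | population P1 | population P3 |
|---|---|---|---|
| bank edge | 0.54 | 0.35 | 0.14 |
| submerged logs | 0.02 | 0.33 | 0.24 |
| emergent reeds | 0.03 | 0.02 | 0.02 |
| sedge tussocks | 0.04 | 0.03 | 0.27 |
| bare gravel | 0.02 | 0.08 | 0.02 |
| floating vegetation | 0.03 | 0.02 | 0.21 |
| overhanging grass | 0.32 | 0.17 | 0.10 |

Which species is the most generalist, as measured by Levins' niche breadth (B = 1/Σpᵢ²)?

population P3

Σp_P2ᵢ² = 0.54² + 0.02² + 0.03² + 0.04² + 0.02² + 0.03² + 0.32² = 0.2916 + 0.0004 + 0.0009 + 0.0016 + 0.0004 + 0.0009 + 0.1024 = 0.3982
B_P2 = 1 / 0.3982 = 2.5113
Σp_P1ᵢ² = 0.35² + 0.33² + 0.02² + 0.03² + 0.08² + 0.02² + 0.17² = 0.1225 + 0.1089 + 0.0004 + 0.0009 + 0.0064 + 0.0004 + 0.0289 = 0.2684
B_P1 = 1 / 0.2684 = 3.7258
Σp_P3ᵢ² = 0.14² + 0.24² + 0.02² + 0.27² + 0.02² + 0.21² + 0.10² = 0.0196 + 0.0576 + 0.0004 + 0.0729 + 0.0004 + 0.0441 + 0.0100 = 0.2050
B_P3 = 1 / 0.2050 = 4.8780
Highest B → broadest niche (most generalist): population P3 (B = 4.88).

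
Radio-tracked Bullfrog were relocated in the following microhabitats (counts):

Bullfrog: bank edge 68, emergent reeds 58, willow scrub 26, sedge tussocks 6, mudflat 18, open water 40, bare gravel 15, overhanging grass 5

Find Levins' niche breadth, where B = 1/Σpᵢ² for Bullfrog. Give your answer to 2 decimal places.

Proportions for Bullfrog (n=236): 68/236=0.2881, 58/236=0.2458, 26/236=0.1102, 6/236=0.0254, 18/236=0.0763, 40/236=0.1695, 15/236=0.0636, 5/236=0.0212
Σpᵢ² = 0.2881² + 0.2458² + 0.1102² + 0.0254² + 0.0763² + 0.1695² + 0.0636² + 0.0212² = 0.083002 + 0.060418 + 0.012144 + 0.000645 + 0.005822 + 0.028730 + 0.004045 + 0.000449 = 0.195255
B = 1 / 0.195255 = 5.1215

5.12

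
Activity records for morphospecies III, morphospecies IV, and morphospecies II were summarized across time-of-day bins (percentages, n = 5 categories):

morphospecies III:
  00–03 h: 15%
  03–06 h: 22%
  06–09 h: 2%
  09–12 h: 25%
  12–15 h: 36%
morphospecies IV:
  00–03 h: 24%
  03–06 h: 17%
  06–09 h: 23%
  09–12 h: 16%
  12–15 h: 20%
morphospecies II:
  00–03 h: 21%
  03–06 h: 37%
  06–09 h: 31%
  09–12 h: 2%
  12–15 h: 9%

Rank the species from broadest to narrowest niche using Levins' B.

morphospecies IV > morphospecies III > morphospecies II

Convert percentages to proportions (divide by 100).
Σp_IIIᵢ² = 0.15² + 0.22² + 0.02² + 0.25² + 0.36² = 0.0225 + 0.0484 + 0.0004 + 0.0625 + 0.1296 = 0.2634
B_III = 1 / 0.2634 = 3.7965
Σp_IVᵢ² = 0.24² + 0.17² + 0.23² + 0.16² + 0.20² = 0.0576 + 0.0289 + 0.0529 + 0.0256 + 0.0400 = 0.2050
B_IV = 1 / 0.2050 = 4.8780
Σp_IIᵢ² = 0.21² + 0.37² + 0.31² + 0.02² + 0.09² = 0.0441 + 0.1369 + 0.0961 + 0.0004 + 0.0081 = 0.2856
B_II = 1 / 0.2856 = 3.5014
Ranking by B (broadest → narrowest): morphospecies IV (4.88) > morphospecies III (3.80) > morphospecies II (3.50)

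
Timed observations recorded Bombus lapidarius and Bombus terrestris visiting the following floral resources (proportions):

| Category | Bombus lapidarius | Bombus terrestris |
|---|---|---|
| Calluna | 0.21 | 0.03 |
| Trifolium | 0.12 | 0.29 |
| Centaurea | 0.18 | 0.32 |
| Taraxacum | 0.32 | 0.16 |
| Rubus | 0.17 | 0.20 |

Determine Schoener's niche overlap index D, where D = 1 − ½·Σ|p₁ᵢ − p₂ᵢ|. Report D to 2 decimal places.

Σ|p₁ᵢ − p₂ᵢ| = 0.18 + 0.17 + 0.14 + 0.16 + 0.03 = 0.68
D = 1 − ½ × 0.68 = 1 − 0.340 = 0.6600

0.66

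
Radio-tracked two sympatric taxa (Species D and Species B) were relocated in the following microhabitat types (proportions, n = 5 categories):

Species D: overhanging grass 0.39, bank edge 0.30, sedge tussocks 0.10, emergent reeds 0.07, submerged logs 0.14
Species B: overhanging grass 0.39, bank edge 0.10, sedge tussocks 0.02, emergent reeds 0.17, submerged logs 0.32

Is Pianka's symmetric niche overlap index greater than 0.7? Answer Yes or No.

Yes

Σ p₁ᵢp₂ᵢ = 0.1521 + 0.0300 + 0.0020 + 0.0119 + 0.0448 = 0.2408
Σp_1ᵢ² = 0.39² + 0.30² + 0.10² + 0.07² + 0.14² = 0.1521 + 0.0900 + 0.0100 + 0.0049 + 0.0196 = 0.2766
Σp_2ᵢ² = 0.39² + 0.10² + 0.02² + 0.17² + 0.32² = 0.1521 + 0.0100 + 0.0004 + 0.0289 + 0.1024 = 0.2938
O = 0.2408 / √(0.2766 × 0.2938) = 0.2408 / 0.28507 = 0.8447
O = 0.8447 > 0.7 → Yes.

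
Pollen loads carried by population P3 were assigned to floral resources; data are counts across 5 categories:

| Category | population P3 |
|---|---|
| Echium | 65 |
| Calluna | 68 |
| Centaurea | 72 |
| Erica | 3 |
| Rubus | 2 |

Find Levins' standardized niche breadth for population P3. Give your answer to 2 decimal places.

Proportions for population P3 (n=210): 65/210=0.3095, 68/210=0.3238, 72/210=0.3429, 3/210=0.0143, 2/210=0.0095
Σpᵢ² = 0.3095² + 0.3238² + 0.3429² + 0.0143² + 0.0095² = 0.095790 + 0.104846 + 0.117580 + 0.000204 + 0.000090 = 0.318510
B = 1 / 0.318510 = 3.1396
Bₛ = (B − 1)/(n − 1) = (3.1396 − 1)/(5 − 1) = 2.1396/4 = 0.5349

0.53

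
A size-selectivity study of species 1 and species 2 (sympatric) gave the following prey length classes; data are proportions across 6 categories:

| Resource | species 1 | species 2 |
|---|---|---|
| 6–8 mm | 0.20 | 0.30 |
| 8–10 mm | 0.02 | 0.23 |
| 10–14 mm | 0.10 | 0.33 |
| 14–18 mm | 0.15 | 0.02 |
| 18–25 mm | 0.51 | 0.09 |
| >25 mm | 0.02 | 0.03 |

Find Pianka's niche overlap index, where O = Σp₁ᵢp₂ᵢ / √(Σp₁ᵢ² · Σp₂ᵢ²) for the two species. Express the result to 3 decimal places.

0.498

Σ p₁ᵢp₂ᵢ = 0.0600 + 0.0046 + 0.0330 + 0.0030 + 0.0459 + 0.0006 = 0.1471
Σp_1ᵢ² = 0.20² + 0.02² + 0.10² + 0.15² + 0.51² + 0.02² = 0.0400 + 0.0004 + 0.0100 + 0.0225 + 0.2601 + 0.0004 = 0.3334
Σp_2ᵢ² = 0.30² + 0.23² + 0.33² + 0.02² + 0.09² + 0.03² = 0.0900 + 0.0529 + 0.1089 + 0.0004 + 0.0081 + 0.0009 = 0.2612
O = 0.1471 / √(0.3334 × 0.2612) = 0.1471 / 0.295100 = 0.49848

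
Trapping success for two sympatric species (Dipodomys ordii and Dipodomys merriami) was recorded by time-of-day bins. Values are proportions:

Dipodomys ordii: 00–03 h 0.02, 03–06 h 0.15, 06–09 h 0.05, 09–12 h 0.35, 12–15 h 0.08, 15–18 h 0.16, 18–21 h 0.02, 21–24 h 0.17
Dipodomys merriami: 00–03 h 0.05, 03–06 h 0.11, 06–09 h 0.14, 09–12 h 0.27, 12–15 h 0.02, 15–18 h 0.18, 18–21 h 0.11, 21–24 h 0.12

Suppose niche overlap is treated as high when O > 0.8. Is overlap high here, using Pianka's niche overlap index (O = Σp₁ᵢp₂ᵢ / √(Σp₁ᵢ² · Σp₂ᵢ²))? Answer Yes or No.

Yes

Σ p₁ᵢp₂ᵢ = 0.0010 + 0.0165 + 0.0070 + 0.0945 + 0.0016 + 0.0288 + 0.0022 + 0.0204 = 0.1720
Σp_1ᵢ² = 0.02² + 0.15² + 0.05² + 0.35² + 0.08² + 0.16² + 0.02² + 0.17² = 0.0004 + 0.0225 + 0.0025 + 0.1225 + 0.0064 + 0.0256 + 0.0004 + 0.0289 = 0.2092
Σp_2ᵢ² = 0.05² + 0.11² + 0.14² + 0.27² + 0.02² + 0.18² + 0.11² + 0.12² = 0.0025 + 0.0121 + 0.0196 + 0.0729 + 0.0004 + 0.0324 + 0.0121 + 0.0144 = 0.1664
O = 0.1720 / √(0.2092 × 0.1664) = 0.1720 / 0.18658 = 0.9219
O = 0.9219 > 0.8 → Yes.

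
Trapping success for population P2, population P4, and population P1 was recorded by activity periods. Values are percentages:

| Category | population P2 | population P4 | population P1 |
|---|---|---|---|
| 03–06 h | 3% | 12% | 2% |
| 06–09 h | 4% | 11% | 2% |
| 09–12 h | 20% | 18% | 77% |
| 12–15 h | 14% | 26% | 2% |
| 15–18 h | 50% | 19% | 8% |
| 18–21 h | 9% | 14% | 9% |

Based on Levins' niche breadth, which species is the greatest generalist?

Convert percentages to proportions (divide by 100).
Σp_P2ᵢ² = 0.03² + 0.04² + 0.20² + 0.14² + 0.50² + 0.09² = 0.0009 + 0.0016 + 0.0400 + 0.0196 + 0.2500 + 0.0081 = 0.3202
B_P2 = 1 / 0.3202 = 3.1230
Σp_P4ᵢ² = 0.12² + 0.11² + 0.18² + 0.26² + 0.19² + 0.14² = 0.0144 + 0.0121 + 0.0324 + 0.0676 + 0.0361 + 0.0196 = 0.1822
B_P4 = 1 / 0.1822 = 5.4885
Σp_P1ᵢ² = 0.02² + 0.02² + 0.77² + 0.02² + 0.08² + 0.09² = 0.0004 + 0.0004 + 0.5929 + 0.0004 + 0.0064 + 0.0081 = 0.6086
B_P1 = 1 / 0.6086 = 1.6431
Highest B → broadest niche (most generalist): population P4 (B = 5.49).

population P4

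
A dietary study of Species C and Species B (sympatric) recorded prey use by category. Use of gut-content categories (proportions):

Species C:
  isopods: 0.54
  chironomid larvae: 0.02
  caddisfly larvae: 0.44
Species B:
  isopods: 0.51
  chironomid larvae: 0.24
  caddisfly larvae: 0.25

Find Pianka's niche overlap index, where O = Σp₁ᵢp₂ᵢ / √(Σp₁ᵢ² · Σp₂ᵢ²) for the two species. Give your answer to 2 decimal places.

Σ p₁ᵢp₂ᵢ = 0.2754 + 0.0048 + 0.1100 = 0.3902
Σp_1ᵢ² = 0.54² + 0.02² + 0.44² = 0.2916 + 0.0004 + 0.1936 = 0.4856
Σp_2ᵢ² = 0.51² + 0.24² + 0.25² = 0.2601 + 0.0576 + 0.0625 = 0.3802
O = 0.3902 / √(0.4856 × 0.3802) = 0.3902 / 0.42968 = 0.9081

0.91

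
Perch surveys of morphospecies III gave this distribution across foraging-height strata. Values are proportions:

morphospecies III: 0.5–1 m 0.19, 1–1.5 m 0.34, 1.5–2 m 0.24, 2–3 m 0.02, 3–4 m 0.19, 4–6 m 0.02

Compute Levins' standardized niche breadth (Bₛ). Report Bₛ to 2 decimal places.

0.61

Σpᵢ² = 0.19² + 0.34² + 0.24² + 0.02² + 0.19² + 0.02² = 0.0361 + 0.1156 + 0.0576 + 0.0004 + 0.0361 + 0.0004 = 0.2462
B = 1 / 0.2462 = 4.0617
Bₛ = (B − 1)/(n − 1) = (4.0617 − 1)/(6 − 1) = 3.0617/5 = 0.6123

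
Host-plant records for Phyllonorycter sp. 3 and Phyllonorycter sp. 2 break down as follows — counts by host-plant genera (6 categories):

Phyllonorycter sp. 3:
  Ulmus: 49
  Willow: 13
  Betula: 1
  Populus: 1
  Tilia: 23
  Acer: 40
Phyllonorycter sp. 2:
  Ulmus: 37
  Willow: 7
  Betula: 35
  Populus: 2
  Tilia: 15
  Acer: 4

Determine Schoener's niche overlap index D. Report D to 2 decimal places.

0.65

Proportions for Phyllonorycter sp. 3 (n=127): 49/127=0.3858, 13/127=0.1024, 1/127=0.0079, 1/127=0.0079, 23/127=0.1811, 40/127=0.3150
Proportions for Phyllonorycter sp. 2 (n=100): 37/100=0.3700, 7/100=0.0700, 35/100=0.3500, 2/100=0.0200, 15/100=0.1500, 4/100=0.0400
Σ|p₁ᵢ − p₂ᵢ| = 0.0158 + 0.0324 + 0.3421 + 0.0121 + 0.0311 + 0.2750 = 0.7085
D = 1 − ½ × 0.7085 = 1 − 0.35425 = 0.64575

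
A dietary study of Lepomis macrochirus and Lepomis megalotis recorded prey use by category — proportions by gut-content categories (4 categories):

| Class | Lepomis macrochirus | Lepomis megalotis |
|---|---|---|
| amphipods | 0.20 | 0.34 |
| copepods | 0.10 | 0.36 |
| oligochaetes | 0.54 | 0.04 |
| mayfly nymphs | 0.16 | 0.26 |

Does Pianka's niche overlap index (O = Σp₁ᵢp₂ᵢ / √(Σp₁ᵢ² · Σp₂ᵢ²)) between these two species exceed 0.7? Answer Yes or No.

No

Σ p₁ᵢp₂ᵢ = 0.0680 + 0.0360 + 0.0216 + 0.0416 = 0.1672
Σp_1ᵢ² = 0.20² + 0.10² + 0.54² + 0.16² = 0.0400 + 0.0100 + 0.2916 + 0.0256 = 0.3672
Σp_2ᵢ² = 0.34² + 0.36² + 0.04² + 0.26² = 0.1156 + 0.1296 + 0.0016 + 0.0676 = 0.3144
O = 0.1672 / √(0.3672 × 0.3144) = 0.1672 / 0.33978 = 0.4921
O = 0.4921 < 0.7 → No.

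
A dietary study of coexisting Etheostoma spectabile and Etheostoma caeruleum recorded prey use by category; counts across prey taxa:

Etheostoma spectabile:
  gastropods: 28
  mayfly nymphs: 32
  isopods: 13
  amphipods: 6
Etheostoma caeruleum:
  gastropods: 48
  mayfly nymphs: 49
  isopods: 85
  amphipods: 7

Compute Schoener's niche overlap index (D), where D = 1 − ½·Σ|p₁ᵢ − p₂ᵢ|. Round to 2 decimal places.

0.71

Proportions for Etheostoma spectabile (n=79): 28/79=0.3544, 32/79=0.4051, 13/79=0.1646, 6/79=0.0759
Proportions for Etheostoma caeruleum (n=189): 48/189=0.2540, 49/189=0.2593, 85/189=0.4497, 7/189=0.0370
Σ|p₁ᵢ − p₂ᵢ| = 0.1004 + 0.1458 + 0.2851 + 0.0389 = 0.5702
D = 1 − ½ × 0.5702 = 1 − 0.28510 = 0.71490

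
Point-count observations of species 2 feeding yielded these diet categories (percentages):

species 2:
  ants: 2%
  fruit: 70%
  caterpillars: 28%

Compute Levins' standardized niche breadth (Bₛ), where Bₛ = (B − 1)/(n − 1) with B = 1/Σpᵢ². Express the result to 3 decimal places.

0.379

Convert percentages to proportions (divide by 100).
Σpᵢ² = 0.02² + 0.70² + 0.28² = 0.0004 + 0.4900 + 0.0784 = 0.5688
B = 1 / 0.5688 = 1.75809
Bₛ = (B − 1)/(n − 1) = (1.75809 − 1)/(3 − 1) = 0.75809/2 = 0.37905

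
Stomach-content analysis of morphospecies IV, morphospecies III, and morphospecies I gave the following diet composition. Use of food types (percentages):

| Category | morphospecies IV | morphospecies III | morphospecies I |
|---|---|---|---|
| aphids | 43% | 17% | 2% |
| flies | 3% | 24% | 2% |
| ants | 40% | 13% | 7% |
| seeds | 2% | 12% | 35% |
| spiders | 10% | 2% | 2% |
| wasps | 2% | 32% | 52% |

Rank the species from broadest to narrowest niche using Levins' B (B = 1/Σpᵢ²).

Convert percentages to proportions (divide by 100).
Σp_IVᵢ² = 0.43² + 0.03² + 0.40² + 0.02² + 0.10² + 0.02² = 0.1849 + 0.0009 + 0.1600 + 0.0004 + 0.0100 + 0.0004 = 0.3566
B_IV = 1 / 0.3566 = 2.8043
Σp_IIIᵢ² = 0.17² + 0.24² + 0.13² + 0.12² + 0.02² + 0.32² = 0.0289 + 0.0576 + 0.0169 + 0.0144 + 0.0004 + 0.1024 = 0.2206
B_III = 1 / 0.2206 = 4.5331
Σp_Iᵢ² = 0.02² + 0.02² + 0.07² + 0.35² + 0.02² + 0.52² = 0.0004 + 0.0004 + 0.0049 + 0.1225 + 0.0004 + 0.2704 = 0.3990
B_I = 1 / 0.3990 = 2.5063
Ranking by B (broadest → narrowest): morphospecies III (4.53) > morphospecies IV (2.80) > morphospecies I (2.51)

morphospecies III > morphospecies IV > morphospecies I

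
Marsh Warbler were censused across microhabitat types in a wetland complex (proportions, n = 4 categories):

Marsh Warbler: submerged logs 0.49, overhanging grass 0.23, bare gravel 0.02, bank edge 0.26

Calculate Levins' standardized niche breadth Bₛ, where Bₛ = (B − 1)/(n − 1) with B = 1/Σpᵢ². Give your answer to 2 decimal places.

Σpᵢ² = 0.49² + 0.23² + 0.02² + 0.26² = 0.2401 + 0.0529 + 0.0004 + 0.0676 = 0.3610
B = 1 / 0.3610 = 2.7701
Bₛ = (B − 1)/(n − 1) = (2.7701 − 1)/(4 − 1) = 1.7701/3 = 0.5900

0.59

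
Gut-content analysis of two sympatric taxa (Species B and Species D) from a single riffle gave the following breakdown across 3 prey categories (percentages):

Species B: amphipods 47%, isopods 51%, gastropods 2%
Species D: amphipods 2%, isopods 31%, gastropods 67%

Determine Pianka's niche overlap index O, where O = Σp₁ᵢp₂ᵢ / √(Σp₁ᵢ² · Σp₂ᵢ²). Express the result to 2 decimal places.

0.35

Convert percentages to proportions (divide by 100).
Σ p₁ᵢp₂ᵢ = 0.0094 + 0.1581 + 0.0134 = 0.1809
Σp_1ᵢ² = 0.47² + 0.51² + 0.02² = 0.2209 + 0.2601 + 0.0004 = 0.4814
Σp_2ᵢ² = 0.02² + 0.31² + 0.67² = 0.0004 + 0.0961 + 0.4489 = 0.5454
O = 0.1809 / √(0.4814 × 0.5454) = 0.1809 / 0.51240 = 0.3530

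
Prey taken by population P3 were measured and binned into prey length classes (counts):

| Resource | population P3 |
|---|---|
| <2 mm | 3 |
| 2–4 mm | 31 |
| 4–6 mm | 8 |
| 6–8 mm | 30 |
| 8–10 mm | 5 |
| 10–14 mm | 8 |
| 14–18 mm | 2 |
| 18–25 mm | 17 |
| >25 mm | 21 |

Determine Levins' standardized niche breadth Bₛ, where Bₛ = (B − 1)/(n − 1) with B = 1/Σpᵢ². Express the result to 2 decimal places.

Proportions for population P3 (n=125): 3/125=0.0240, 31/125=0.2480, 8/125=0.0640, 30/125=0.2400, 5/125=0.0400, 8/125=0.0640, 2/125=0.0160, 17/125=0.1360, 21/125=0.1680
Σpᵢ² = 0.0240² + 0.2480² + 0.0640² + 0.2400² + 0.0400² + 0.0640² + 0.0160² + 0.1360² + 0.1680² = 0.000576 + 0.061504 + 0.004096 + 0.057600 + 0.001600 + 0.004096 + 0.000256 + 0.018496 + 0.028224 = 0.176448
B = 1 / 0.176448 = 5.6674
Bₛ = (B − 1)/(n − 1) = (5.6674 − 1)/(9 − 1) = 4.6674/8 = 0.5834

0.58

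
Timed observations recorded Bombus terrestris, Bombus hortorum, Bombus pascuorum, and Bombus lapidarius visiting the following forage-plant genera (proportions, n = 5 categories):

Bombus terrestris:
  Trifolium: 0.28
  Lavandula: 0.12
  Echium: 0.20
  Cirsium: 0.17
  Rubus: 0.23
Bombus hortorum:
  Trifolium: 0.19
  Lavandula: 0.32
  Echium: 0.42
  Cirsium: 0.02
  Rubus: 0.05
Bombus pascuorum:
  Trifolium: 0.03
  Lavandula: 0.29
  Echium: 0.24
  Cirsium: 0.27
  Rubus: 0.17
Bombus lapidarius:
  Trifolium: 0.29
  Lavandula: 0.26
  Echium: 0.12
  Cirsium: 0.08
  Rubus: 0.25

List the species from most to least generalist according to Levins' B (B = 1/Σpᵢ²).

Σp_terrᵢ² = 0.28² + 0.12² + 0.20² + 0.17² + 0.23² = 0.0784 + 0.0144 + 0.0400 + 0.0289 + 0.0529 = 0.2146
B_terr = 1 / 0.2146 = 4.6598
Σp_hortᵢ² = 0.19² + 0.32² + 0.42² + 0.02² + 0.05² = 0.0361 + 0.1024 + 0.1764 + 0.0004 + 0.0025 = 0.3178
B_hort = 1 / 0.3178 = 3.1466
Σp_pascᵢ² = 0.03² + 0.29² + 0.24² + 0.27² + 0.17² = 0.0009 + 0.0841 + 0.0576 + 0.0729 + 0.0289 = 0.2444
B_pasc = 1 / 0.2444 = 4.0917
Σp_lapiᵢ² = 0.29² + 0.26² + 0.12² + 0.08² + 0.25² = 0.0841 + 0.0676 + 0.0144 + 0.0064 + 0.0625 = 0.2350
B_lapi = 1 / 0.2350 = 4.2553
Ranking by B (broadest → narrowest): Bombus terrestris (4.66) > Bombus lapidarius (4.26) > Bombus pascuorum (4.09) > Bombus hortorum (3.15)

Bombus terrestris > Bombus lapidarius > Bombus pascuorum > Bombus hortorum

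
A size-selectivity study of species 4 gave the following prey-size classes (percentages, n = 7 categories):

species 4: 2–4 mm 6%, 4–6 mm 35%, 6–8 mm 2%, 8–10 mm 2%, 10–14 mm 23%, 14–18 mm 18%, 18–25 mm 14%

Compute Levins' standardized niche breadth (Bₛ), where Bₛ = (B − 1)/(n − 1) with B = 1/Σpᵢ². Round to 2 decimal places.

Convert percentages to proportions (divide by 100).
Σpᵢ² = 0.06² + 0.35² + 0.02² + 0.02² + 0.23² + 0.18² + 0.14² = 0.0036 + 0.1225 + 0.0004 + 0.0004 + 0.0529 + 0.0324 + 0.0196 = 0.2318
B = 1 / 0.2318 = 4.3141
Bₛ = (B − 1)/(n − 1) = (4.3141 − 1)/(7 − 1) = 3.3141/6 = 0.5524

0.55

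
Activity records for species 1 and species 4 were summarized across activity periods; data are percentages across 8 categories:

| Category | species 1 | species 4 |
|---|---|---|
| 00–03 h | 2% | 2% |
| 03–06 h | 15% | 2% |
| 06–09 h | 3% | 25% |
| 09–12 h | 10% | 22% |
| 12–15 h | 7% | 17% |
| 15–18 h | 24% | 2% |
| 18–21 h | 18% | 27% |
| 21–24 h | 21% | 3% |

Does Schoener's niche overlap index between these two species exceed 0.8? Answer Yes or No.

No

Convert percentages to proportions (divide by 100).
Σ|p₁ᵢ − p₂ᵢ| = 0.00 + 0.13 + 0.22 + 0.12 + 0.10 + 0.22 + 0.09 + 0.18 = 1.06
D = 1 − ½ × 1.06 = 1 − 0.530 = 0.4700
D = 0.4700 < 0.8 → No.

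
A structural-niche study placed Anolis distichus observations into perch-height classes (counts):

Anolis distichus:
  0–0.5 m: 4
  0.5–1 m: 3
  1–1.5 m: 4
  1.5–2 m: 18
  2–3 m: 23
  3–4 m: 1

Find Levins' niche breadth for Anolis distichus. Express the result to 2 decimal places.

Proportions for Anolis distichus (n=53): 4/53=0.0755, 3/53=0.0566, 4/53=0.0755, 18/53=0.3396, 23/53=0.4340, 1/53=0.0189
Σpᵢ² = 0.0755² + 0.0566² + 0.0755² + 0.3396² + 0.4340² + 0.0189² = 0.005700 + 0.003204 + 0.005700 + 0.115328 + 0.188356 + 0.000357 = 0.318645
B = 1 / 0.318645 = 3.1383

3.14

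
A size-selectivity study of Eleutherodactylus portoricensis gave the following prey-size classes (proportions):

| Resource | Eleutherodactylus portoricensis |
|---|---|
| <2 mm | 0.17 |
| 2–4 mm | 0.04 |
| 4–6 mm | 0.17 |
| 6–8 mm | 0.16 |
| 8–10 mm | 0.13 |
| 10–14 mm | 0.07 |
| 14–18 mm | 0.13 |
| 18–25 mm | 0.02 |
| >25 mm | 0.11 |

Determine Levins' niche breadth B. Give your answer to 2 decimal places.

7.34

Σpᵢ² = 0.17² + 0.04² + 0.17² + 0.16² + 0.13² + 0.07² + 0.13² + 0.02² + 0.11² = 0.0289 + 0.0016 + 0.0289 + 0.0256 + 0.0169 + 0.0049 + 0.0169 + 0.0004 + 0.0121 = 0.1362
B = 1 / 0.1362 = 7.3421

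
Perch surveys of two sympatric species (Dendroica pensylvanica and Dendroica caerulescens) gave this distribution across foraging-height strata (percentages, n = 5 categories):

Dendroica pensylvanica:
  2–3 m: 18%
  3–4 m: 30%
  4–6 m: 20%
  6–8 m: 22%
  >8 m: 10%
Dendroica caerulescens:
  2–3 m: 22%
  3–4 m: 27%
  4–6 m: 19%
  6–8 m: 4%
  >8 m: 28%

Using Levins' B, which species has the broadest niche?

Dendroica pensylvanica

Convert percentages to proportions (divide by 100).
Σp_pensᵢ² = 0.18² + 0.30² + 0.20² + 0.22² + 0.10² = 0.0324 + 0.0900 + 0.0400 + 0.0484 + 0.0100 = 0.2208
B_pens = 1 / 0.2208 = 4.5290
Σp_caerᵢ² = 0.22² + 0.27² + 0.19² + 0.04² + 0.28² = 0.0484 + 0.0729 + 0.0361 + 0.0016 + 0.0784 = 0.2374
B_caer = 1 / 0.2374 = 4.2123
Highest B → broadest niche (most generalist): Dendroica pensylvanica (B = 4.53).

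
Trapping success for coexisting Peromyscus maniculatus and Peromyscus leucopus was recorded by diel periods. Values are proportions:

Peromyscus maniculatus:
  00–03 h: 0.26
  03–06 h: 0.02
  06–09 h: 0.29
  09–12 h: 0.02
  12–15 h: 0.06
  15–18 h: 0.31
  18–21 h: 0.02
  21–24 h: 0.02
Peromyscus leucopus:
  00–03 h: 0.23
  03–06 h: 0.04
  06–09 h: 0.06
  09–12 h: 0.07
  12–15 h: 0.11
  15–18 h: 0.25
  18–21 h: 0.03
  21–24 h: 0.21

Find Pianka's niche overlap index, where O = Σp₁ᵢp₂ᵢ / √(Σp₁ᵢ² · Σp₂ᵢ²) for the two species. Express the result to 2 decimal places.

0.78

Σ p₁ᵢp₂ᵢ = 0.0598 + 0.0008 + 0.0174 + 0.0014 + 0.0066 + 0.0775 + 0.0006 + 0.0042 = 0.1683
Σp_1ᵢ² = 0.26² + 0.02² + 0.29² + 0.02² + 0.06² + 0.31² + 0.02² + 0.02² = 0.0676 + 0.0004 + 0.0841 + 0.0004 + 0.0036 + 0.0961 + 0.0004 + 0.0004 = 0.2530
Σp_2ᵢ² = 0.23² + 0.04² + 0.06² + 0.07² + 0.11² + 0.25² + 0.03² + 0.21² = 0.0529 + 0.0016 + 0.0036 + 0.0049 + 0.0121 + 0.0625 + 0.0009 + 0.0441 = 0.1826
O = 0.1683 / √(0.2530 × 0.1826) = 0.1683 / 0.21494 = 0.7830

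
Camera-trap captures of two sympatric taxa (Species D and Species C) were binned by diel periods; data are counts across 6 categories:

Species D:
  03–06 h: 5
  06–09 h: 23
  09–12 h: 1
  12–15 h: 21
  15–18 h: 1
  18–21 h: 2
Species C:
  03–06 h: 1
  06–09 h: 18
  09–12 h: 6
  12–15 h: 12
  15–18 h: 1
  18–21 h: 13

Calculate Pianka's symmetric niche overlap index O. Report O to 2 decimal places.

Proportions for Species D (n=53): 5/53=0.0943, 23/53=0.4340, 1/53=0.0189, 21/53=0.3962, 1/53=0.0189, 2/53=0.0377
Proportions for Species C (n=51): 1/51=0.0196, 18/51=0.3529, 6/51=0.1176, 12/51=0.2353, 1/51=0.0196, 13/51=0.2549
Σ p₁ᵢp₂ᵢ = 0.001848 + 0.153159 + 0.002223 + 0.093226 + 0.000370 + 0.009610 = 0.260436
Σp_1ᵢ² = 0.0943² + 0.4340² + 0.0189² + 0.3962² + 0.0189² + 0.0377² = 0.008892 + 0.188356 + 0.000357 + 0.156974 + 0.000357 + 0.001421 = 0.356357
Σp_2ᵢ² = 0.0196² + 0.3529² + 0.1176² + 0.2353² + 0.0196² + 0.2549² = 0.000384 + 0.124538 + 0.013830 + 0.055366 + 0.000384 + 0.064974 = 0.259476
O = 0.260436 / √(0.356357 × 0.259476) = 0.260436 / 0.3040824 = 0.8565

0.86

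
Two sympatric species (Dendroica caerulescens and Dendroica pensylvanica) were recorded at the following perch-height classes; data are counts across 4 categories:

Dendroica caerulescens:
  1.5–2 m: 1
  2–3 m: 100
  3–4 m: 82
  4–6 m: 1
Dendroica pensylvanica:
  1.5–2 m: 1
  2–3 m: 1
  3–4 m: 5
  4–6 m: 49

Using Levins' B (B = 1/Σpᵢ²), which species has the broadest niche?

Dendroica caerulescens

Proportions for Dendroica caerulescens (n=184): 1/184=0.0054, 100/184=0.5435, 82/184=0.4457, 1/184=0.0054
Proportions for Dendroica pensylvanica (n=56): 1/56=0.0179, 1/56=0.0179, 5/56=0.0893, 49/56=0.8750
Σp_caerᵢ² = 0.0054² + 0.5435² + 0.4457² + 0.0054² = 0.000029 + 0.295392 + 0.198648 + 0.000029 = 0.494098
B_caer = 1 / 0.494098 = 2.0239
Σp_pensᵢ² = 0.0179² + 0.0179² + 0.0893² + 0.8750² = 0.000320 + 0.000320 + 0.007974 + 0.765625 = 0.774239
B_pens = 1 / 0.774239 = 1.2916
Highest B → broadest niche (most generalist): Dendroica caerulescens (B = 2.02).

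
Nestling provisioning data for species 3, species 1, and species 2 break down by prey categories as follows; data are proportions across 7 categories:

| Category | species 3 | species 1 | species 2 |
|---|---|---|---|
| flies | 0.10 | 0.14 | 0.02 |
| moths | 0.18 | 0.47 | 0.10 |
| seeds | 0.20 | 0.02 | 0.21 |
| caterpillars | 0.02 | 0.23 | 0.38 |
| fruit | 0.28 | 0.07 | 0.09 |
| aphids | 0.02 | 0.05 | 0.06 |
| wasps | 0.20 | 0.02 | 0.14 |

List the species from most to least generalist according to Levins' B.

Σp_3ᵢ² = 0.10² + 0.18² + 0.20² + 0.02² + 0.28² + 0.02² + 0.20² = 0.0100 + 0.0324 + 0.0400 + 0.0004 + 0.0784 + 0.0004 + 0.0400 = 0.2016
B_3 = 1 / 0.2016 = 4.9603
Σp_1ᵢ² = 0.14² + 0.47² + 0.02² + 0.23² + 0.07² + 0.05² + 0.02² = 0.0196 + 0.2209 + 0.0004 + 0.0529 + 0.0049 + 0.0025 + 0.0004 = 0.3016
B_1 = 1 / 0.3016 = 3.3156
Σp_2ᵢ² = 0.02² + 0.10² + 0.21² + 0.38² + 0.09² + 0.06² + 0.14² = 0.0004 + 0.0100 + 0.0441 + 0.1444 + 0.0081 + 0.0036 + 0.0196 = 0.2302
B_2 = 1 / 0.2302 = 4.3440
Ranking by B (broadest → narrowest): species 3 (4.96) > species 2 (4.34) > species 1 (3.32)

species 3 > species 2 > species 1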